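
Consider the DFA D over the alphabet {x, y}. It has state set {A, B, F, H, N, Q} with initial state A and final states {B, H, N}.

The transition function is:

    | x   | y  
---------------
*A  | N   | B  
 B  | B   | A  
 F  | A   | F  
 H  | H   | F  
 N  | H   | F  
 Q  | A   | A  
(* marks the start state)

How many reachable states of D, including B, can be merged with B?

States {Q} cannot be reached from the start state, so discard them.
P0 = {B,H,N} | {A,F}.
Split {A,F} by δ(·,x) → {A} and {F}.
On input y, block {B,H,N} splits into {H,N} and {B}.
Stable partition: {H,N} | {A} | {F} | {B} — 4 equivalence classes.
The equivalence class containing B is {B}, of size 1.

1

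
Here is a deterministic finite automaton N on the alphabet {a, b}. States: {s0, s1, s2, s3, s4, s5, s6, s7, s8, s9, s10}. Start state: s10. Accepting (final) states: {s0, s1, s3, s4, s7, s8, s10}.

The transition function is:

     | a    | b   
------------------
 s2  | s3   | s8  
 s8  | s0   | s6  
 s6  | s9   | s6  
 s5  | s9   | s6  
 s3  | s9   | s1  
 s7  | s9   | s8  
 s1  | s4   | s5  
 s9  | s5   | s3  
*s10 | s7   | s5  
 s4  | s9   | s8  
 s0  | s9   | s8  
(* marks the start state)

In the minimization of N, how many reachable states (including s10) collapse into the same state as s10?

3

Reachable states from the start: {s0,s1,s3,s4,s5,s6,s7,s8,s9,s10}. Unreachable: {s2} — drop them.
P0 = {s0,s1,s3,s4,s7,s8,s10} | {s5,s6,s9}.
Refine {s0,s1,s3,s4,s7,s8,s10} on symbol a: members go to different blocks, giving {s0,s3,s4,s7} and {s1,s8,s10}.
Refine {s5,s6,s9} on symbol b: members go to different blocks, giving {s5,s6} and {s9}.
Stable partition: {s0,s3,s4,s7} | {s5,s6} | {s1,s8,s10} | {s9} — 4 equivalence classes.
The equivalence class containing s10 is {s1,s8,s10}, of size 3.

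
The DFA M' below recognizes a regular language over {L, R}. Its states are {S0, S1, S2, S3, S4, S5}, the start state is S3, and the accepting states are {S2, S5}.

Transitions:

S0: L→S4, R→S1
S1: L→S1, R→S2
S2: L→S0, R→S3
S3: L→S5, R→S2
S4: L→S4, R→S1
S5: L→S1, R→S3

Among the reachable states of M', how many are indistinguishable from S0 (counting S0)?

Initial partition by acceptance: {S2,S5} | {S0,S1,S3,S4}.
Refine {S0,S1,S3,S4} on symbol L: members go to different blocks, giving {S0,S1,S4} and {S3}.
On input R, block {S0,S1,S4} splits into {S0,S4} and {S1}.
Refine {S2,S5} on symbol L: members go to different blocks, giving {S2} and {S5}.
No further refinement is possible. Final partition (5 blocks): {S2} | {S0,S4} | {S3} | {S1} | {S5}.
State S0 belongs to the block {S0,S4}, which has 2 states.

2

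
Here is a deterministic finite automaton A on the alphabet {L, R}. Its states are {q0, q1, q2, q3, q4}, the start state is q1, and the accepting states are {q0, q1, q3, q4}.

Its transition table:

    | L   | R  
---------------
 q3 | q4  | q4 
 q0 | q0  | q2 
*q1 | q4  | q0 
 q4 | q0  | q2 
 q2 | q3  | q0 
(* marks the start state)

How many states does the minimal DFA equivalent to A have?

Initial partition by acceptance: {q0,q1,q3,q4} | {q2}.
Split {q0,q1,q3,q4} by δ(·,R) → {q0,q4} and {q1,q3}.
The partition is now stable with 3 blocks: {q0,q4} | {q2} | {q1,q3}.

3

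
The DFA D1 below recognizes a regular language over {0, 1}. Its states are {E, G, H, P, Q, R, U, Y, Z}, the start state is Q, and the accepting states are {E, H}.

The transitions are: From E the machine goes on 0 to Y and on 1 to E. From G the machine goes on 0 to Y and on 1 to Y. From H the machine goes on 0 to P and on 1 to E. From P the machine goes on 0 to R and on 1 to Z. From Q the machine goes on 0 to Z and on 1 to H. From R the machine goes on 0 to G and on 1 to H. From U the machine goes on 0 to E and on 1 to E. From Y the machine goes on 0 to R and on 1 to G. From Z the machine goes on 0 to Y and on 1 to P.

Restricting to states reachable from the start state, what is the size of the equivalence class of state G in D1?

Reachable states from the start: {E,G,H,P,Q,R,Y,Z}. Unreachable: {U} — drop them.
P0 = {E,H} | {G,P,Q,R,Y,Z}.
Split {G,P,Q,R,Y,Z} by δ(·,1) → {G,P,Y,Z} and {Q,R}.
Refine {G,P,Y,Z} on symbol 0: members go to different blocks, giving {G,Z} and {P,Y}.
No further refinement is possible. Final partition (4 blocks): {E,H} | {G,Z} | {Q,R} | {P,Y}.
State G belongs to the block {G,Z}, which has 2 states.

2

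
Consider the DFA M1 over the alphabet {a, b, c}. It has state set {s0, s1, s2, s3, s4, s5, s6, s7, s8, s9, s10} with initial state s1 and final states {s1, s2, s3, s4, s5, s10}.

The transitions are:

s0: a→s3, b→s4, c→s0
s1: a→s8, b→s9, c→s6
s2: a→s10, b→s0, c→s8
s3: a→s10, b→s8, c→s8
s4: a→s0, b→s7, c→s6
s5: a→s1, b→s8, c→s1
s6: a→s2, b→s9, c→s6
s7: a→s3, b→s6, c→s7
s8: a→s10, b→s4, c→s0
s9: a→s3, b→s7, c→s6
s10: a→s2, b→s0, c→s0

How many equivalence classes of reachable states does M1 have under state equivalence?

States {s5} cannot be reached from the start state, so discard them.
Start with accepting vs non-accepting: {s1,s2,s3,s4,s10} | {s0,s6,s7,s8,s9}.
On input a, block {s1,s2,s3,s4,s10} splits into {s2,s3,s10} and {s1,s4}.
Split {s0,s6,s7,s8,s9} by δ(·,b) → {s6,s7,s9} and {s0,s8}.
The partition is now stable with 4 blocks: {s2,s3,s10} | {s6,s7,s9} | {s1,s4} | {s0,s8}.

4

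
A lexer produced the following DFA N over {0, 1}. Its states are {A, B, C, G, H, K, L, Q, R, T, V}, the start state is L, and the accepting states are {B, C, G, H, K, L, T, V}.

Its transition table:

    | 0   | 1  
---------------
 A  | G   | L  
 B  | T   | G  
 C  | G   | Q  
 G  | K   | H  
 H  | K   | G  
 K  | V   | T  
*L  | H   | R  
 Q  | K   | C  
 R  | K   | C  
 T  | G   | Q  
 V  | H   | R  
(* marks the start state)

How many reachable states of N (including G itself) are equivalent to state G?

First remove the unreachable states {A,B}; 9 states remain.
Initial partition by acceptance: {C,G,H,K,L,T,V} | {Q,R}.
Refine {C,G,H,K,L,T,V} on symbol 1: members go to different blocks, giving {C,L,T,V} and {G,H,K}.
Refine {G,H,K} on symbol 0: members go to different blocks, giving {G,H} and {K}.
Stable partition: {C,L,T,V} | {Q,R} | {G,H} | {K} — 4 equivalence classes.
State G belongs to the block {G,H}, which has 2 states.

2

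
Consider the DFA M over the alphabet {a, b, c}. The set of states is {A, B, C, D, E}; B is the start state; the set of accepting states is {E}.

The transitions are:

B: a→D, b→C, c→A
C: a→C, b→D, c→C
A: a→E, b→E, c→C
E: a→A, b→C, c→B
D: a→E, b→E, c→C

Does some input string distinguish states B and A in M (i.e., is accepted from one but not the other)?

Yes

Every state is reachable, so we keep all 5.
P0 = {E} | {A,B,C,D}.
Refine {A,B,C,D} on symbol a: members go to different blocks, giving {A,D} and {B,C}.
Refine {B,C} on symbol a: members go to different blocks, giving {B} and {C}.
No further refinement is possible. Final partition (4 blocks): {E} | {A,D} | {B} | {C}.
B and A end up in different blocks, so they are distinguishable. For instance, the string 'a' is accepted from only A.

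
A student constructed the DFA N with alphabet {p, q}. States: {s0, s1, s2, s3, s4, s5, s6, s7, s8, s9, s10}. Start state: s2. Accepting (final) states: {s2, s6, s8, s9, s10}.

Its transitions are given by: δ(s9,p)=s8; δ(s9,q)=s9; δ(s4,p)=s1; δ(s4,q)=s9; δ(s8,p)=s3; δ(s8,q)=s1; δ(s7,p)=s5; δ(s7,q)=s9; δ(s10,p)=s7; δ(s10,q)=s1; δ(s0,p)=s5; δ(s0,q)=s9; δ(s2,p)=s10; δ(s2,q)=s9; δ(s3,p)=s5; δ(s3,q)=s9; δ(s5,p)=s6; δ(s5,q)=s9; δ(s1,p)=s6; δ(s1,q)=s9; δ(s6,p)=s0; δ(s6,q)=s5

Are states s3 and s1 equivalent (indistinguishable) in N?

No

States {s4} cannot be reached from the start state, so discard them.
Start with accepting vs non-accepting: {s2,s6,s8,s9,s10} | {s0,s1,s3,s5,s7}.
On input p, block {s2,s6,s8,s9,s10} splits into {s6,s8,s10} and {s2,s9}.
On input p, block {s0,s1,s3,s5,s7} splits into {s0,s3,s7} and {s1,s5}.
Stable partition: {s6,s8,s10} | {s0,s3,s7} | {s2,s9} | {s1,s5} — 4 equivalence classes.
s3 and s1 end up in different blocks, so they are distinguishable. For instance, the string 'p' is accepted from only s1.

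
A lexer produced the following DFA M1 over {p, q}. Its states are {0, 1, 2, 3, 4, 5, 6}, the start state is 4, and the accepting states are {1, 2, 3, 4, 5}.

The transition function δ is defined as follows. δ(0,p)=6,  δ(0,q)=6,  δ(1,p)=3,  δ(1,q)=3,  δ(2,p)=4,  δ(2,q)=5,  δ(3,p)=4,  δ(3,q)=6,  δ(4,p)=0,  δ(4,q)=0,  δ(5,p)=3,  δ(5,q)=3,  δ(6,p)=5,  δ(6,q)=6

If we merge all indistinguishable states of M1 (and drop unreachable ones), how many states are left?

5

States {1,2} cannot be reached from the start state, so discard them.
Initial partition by acceptance: {3,4,5} | {0,6}.
Split {3,4,5} by δ(·,p) → {3,5} and {4}.
Refine {3,5} on symbol p: members go to different blocks, giving {3} and {5}.
On input p, block {0,6} splits into {0} and {6}.
No further refinement is possible. Final partition (5 blocks): {3} | {0} | {4} | {5} | {6}.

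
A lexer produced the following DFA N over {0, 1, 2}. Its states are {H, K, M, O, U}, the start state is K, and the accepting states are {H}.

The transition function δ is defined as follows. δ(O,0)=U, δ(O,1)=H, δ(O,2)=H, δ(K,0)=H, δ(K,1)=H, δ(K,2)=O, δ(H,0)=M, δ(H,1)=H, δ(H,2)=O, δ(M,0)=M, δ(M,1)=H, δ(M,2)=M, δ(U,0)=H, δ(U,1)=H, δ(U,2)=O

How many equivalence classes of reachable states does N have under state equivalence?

4

All states are reachable from the start state.
Start with accepting vs non-accepting: {H} | {K,M,O,U}.
On input 0, block {K,M,O,U} splits into {M,O} and {K,U}.
Split {M,O} by δ(·,0) → {M} and {O}.
The partition is now stable with 4 blocks: {H} | {M} | {K,U} | {O}.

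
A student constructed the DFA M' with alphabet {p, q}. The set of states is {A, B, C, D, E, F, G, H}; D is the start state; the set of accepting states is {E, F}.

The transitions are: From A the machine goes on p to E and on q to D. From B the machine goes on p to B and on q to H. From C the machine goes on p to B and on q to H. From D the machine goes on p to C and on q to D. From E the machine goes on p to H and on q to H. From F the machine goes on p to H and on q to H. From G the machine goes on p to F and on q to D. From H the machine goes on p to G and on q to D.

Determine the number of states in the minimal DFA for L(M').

5

States {A,E} cannot be reached from the start state, so discard them.
Initial partition by acceptance: {F} | {B,C,D,G,H}.
Refine {B,C,D,G,H} on symbol p: members go to different blocks, giving {B,C,D,H} and {G}.
Refine {B,C,D,H} on symbol p: members go to different blocks, giving {B,C,D} and {H}.
On input q, block {B,C,D} splits into {B,C} and {D}.
Stable partition: {F} | {B,C} | {G} | {H} | {D} — 5 equivalence classes.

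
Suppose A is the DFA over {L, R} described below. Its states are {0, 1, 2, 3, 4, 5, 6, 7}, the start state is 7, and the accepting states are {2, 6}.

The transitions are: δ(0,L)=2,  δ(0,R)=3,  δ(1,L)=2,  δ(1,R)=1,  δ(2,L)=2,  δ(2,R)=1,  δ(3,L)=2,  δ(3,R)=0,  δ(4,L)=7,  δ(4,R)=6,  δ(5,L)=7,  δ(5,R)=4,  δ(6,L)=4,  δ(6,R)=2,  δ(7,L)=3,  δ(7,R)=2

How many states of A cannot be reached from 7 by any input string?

BFS from 7 reaches {0, 1, 2, 3, 7}; the 3 state(s) 4, 5, 6 are never visited.

3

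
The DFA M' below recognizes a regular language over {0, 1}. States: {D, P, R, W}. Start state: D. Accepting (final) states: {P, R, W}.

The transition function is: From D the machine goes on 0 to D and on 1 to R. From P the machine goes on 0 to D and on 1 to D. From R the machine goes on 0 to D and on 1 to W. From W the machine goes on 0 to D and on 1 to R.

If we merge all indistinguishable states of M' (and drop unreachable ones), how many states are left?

2

States {P} cannot be reached from the start state, so discard them.
Initial partition by acceptance: {R,W} | {D}.
Stable partition: {R,W} | {D} — 2 equivalence classes.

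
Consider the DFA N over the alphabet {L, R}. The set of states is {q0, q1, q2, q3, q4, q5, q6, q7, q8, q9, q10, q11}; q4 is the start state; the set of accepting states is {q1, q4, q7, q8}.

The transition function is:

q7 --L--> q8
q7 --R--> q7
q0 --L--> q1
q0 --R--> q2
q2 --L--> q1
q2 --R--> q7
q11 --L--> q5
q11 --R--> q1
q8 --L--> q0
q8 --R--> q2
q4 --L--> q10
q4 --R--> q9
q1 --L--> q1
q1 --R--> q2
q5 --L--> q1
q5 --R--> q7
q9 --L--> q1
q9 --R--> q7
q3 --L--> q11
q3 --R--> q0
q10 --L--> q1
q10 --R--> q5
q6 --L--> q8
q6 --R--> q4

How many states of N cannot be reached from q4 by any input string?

3

Starting at q4 and following transitions, the reachable set is {q0, q1, q2, q4, q5, q7, q8, q9, q10}. That leaves q3, q6, q11 unreachable — 3 in total.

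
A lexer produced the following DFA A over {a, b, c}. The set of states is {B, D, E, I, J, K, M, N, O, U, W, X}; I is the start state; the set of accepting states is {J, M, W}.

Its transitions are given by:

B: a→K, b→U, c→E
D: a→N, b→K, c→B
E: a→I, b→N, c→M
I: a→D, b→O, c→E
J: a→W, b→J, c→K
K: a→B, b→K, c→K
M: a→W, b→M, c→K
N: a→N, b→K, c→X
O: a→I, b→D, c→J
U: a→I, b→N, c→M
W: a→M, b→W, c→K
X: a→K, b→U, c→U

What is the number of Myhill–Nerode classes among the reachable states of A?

6

Every state is reachable, so we keep all 12.
Start with accepting vs non-accepting: {J,M,W} | {B,D,E,I,K,N,O,U,X}.
Refine {B,D,E,I,K,N,O,U,X} on symbol c: members go to different blocks, giving {B,D,I,K,N,X} and {E,O,U}.
Refine {B,D,I,K,N,X} on symbol b: members go to different blocks, giving {B,I,X} and {D,K,N}.
Split {D,K,N} by δ(·,a) → {D,N} and {K}.
On input a, block {B,I,X} splits into {B,X} and {I}.
No further refinement is possible. Final partition (6 blocks): {J,M,W} | {B,X} | {E,O,U} | {D,N} | {K} | {I}.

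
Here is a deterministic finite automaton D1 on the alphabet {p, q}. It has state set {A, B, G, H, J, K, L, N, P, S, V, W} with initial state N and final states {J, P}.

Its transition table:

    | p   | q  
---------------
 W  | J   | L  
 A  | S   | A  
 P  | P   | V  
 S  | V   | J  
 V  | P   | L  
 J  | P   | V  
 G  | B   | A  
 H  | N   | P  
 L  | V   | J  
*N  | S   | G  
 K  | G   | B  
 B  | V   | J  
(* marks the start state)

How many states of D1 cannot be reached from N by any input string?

3

Starting at N and following transitions, the reachable set is {A, B, G, J, L, N, P, S, V}. That leaves H, K, W unreachable — 3 in total.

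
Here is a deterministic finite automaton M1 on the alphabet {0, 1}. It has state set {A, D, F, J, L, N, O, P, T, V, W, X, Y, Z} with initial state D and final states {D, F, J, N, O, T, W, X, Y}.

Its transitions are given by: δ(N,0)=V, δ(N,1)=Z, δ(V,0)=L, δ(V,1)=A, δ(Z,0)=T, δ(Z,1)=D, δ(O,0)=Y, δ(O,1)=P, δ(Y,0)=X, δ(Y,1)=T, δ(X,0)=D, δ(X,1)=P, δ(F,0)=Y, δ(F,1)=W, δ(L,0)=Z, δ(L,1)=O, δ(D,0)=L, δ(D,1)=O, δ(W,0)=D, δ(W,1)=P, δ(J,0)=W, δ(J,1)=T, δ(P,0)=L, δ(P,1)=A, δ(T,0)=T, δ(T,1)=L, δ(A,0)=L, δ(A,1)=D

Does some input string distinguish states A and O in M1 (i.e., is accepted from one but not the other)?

States {F,J,N,V,W} cannot be reached from the start state, so discard them.
P0 = {D,O,T,X,Y} | {A,L,P,Z}.
Split {D,O,T,X,Y} by δ(·,0) → {O,T,X,Y} and {D}.
Split {O,T,X,Y} by δ(·,0) → {O,T,Y} and {X}.
Split {O,T,Y} by δ(·,0) → {O,T} and {Y}.
Refine {O,T} on symbol 0: members go to different blocks, giving {O} and {T}.
Refine {A,L,P,Z} on symbol 0: members go to different blocks, giving {A,L,P} and {Z}.
Split {A,L,P} by δ(·,0) → {A,P} and {L}.
Split {A,P} by δ(·,1) → {P} and {A}.
No further refinement is possible. Final partition (9 blocks): {O} | {P} | {D} | {X} | {Y} | {T} | {Z} | {L} | {A}.
A and O end up in different blocks, so they are distinguishable. For instance, the string 'ε' is accepted from only O.

Yes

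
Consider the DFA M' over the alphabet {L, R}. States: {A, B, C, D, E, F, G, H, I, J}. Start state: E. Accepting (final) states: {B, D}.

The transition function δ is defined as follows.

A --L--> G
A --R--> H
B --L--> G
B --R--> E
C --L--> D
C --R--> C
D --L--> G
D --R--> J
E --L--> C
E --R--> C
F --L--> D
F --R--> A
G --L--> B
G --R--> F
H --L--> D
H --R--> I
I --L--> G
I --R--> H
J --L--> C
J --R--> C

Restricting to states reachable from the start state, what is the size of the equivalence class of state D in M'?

2

Start with accepting vs non-accepting: {B,D} | {A,C,E,F,G,H,I,J}.
Split {A,C,E,F,G,H,I,J} by δ(·,L) → {A,E,I,J} and {C,F,G,H}.
On input R, block {C,F,G,H} splits into {C,G} and {F,H}.
Split {A,E,I,J} by δ(·,R) → {A,I} and {E,J}.
Split {C,G} by δ(·,R) → {C} and {G}.
Stable partition: {B,D} | {A,I} | {C} | {F,H} | {E,J} | {G} — 6 equivalence classes.
State D belongs to the block {B,D}, which has 2 states.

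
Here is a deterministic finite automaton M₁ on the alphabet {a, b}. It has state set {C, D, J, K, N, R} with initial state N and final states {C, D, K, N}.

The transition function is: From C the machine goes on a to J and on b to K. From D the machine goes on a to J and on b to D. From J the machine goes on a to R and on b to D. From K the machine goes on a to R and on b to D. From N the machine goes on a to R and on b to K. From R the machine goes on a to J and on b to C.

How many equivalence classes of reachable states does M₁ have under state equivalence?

2

Every state is reachable, so we keep all 6.
Initial partition by acceptance: {C,D,K,N} | {J,R}.
Stable partition: {C,D,K,N} | {J,R} — 2 equivalence classes.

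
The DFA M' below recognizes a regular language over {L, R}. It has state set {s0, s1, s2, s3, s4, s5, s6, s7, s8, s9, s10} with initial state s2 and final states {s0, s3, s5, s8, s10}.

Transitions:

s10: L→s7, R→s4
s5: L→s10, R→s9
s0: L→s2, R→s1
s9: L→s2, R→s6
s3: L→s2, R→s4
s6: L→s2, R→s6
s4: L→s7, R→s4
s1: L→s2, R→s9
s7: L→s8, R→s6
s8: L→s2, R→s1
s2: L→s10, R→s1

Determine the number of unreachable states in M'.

3

No path from s2 leads to s0, s3, s5; the other 8 states are all reachable.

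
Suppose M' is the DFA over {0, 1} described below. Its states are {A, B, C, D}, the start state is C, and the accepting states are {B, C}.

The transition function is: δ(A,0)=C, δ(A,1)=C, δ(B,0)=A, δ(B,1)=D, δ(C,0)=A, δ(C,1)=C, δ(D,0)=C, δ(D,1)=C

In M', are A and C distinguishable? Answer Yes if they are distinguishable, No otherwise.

Reachable states from the start: {A,C}. Unreachable: {B,D} — drop them.
Initial partition by acceptance: {C} | {A}.
Stable partition: {C} | {A} — 2 equivalence classes.
A and C end up in different blocks, so they are distinguishable. For instance, the string 'ε' is accepted from only C.

Yes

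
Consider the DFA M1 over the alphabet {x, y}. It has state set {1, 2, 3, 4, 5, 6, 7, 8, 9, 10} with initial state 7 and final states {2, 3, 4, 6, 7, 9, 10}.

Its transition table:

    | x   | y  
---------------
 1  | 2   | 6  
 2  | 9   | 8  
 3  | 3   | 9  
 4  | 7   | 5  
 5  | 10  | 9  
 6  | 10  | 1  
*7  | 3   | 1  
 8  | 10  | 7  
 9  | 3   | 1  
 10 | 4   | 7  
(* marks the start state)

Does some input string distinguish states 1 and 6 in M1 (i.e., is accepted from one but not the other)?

Yes

Start with accepting vs non-accepting: {2,3,4,6,7,9,10} | {1,5,8}.
Split {2,3,4,6,7,9,10} by δ(·,y) → {2,4,6,7,9} and {3,10}.
On input x, block {2,4,6,7,9} splits into {6,7,9} and {2,4}.
Split {1,5,8} by δ(·,x) → {5,8} and {1}.
On input x, block {3,10} splits into {3} and {10}.
Split {6,7,9} by δ(·,x) → {7,9} and {6}.
No further refinement is possible. Final partition (7 blocks): {7,9} | {5,8} | {3} | {2,4} | {1} | {10} | {6}.
1 and 6 end up in different blocks, so they are distinguishable. For instance, the string 'ε' is accepted from only 6.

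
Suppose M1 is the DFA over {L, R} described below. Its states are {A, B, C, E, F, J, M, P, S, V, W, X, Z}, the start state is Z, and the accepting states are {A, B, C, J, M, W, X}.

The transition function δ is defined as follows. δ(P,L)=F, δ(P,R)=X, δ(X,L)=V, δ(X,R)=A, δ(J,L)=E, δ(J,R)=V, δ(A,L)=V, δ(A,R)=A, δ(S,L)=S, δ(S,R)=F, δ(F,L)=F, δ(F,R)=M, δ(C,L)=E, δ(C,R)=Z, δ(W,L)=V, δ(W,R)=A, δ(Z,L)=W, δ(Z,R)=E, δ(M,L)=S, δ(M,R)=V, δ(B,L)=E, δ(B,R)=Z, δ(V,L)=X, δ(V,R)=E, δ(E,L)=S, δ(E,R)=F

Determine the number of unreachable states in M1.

BFS from Z reaches {A, E, F, M, S, V, W, X, Z}; the 4 state(s) B, C, J, P are never visited.

4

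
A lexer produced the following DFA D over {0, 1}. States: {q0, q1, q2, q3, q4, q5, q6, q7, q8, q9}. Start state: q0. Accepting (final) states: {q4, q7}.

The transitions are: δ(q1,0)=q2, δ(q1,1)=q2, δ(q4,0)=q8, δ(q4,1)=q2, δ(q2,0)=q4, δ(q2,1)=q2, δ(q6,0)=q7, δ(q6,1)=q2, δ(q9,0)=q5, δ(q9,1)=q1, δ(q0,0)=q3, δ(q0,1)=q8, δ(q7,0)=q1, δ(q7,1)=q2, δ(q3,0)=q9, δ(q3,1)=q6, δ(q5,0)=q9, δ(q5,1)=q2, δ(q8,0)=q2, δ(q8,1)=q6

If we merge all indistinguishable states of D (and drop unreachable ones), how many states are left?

5

All states are reachable from the start state.
Start with accepting vs non-accepting: {q4,q7} | {q0,q1,q2,q3,q5,q6,q8,q9}.
Split {q0,q1,q2,q3,q5,q6,q8,q9} by δ(·,0) → {q0,q1,q3,q5,q8,q9} and {q2,q6}.
Refine {q0,q1,q3,q5,q8,q9} on symbol 0: members go to different blocks, giving {q0,q3,q5,q9} and {q1,q8}.
Refine {q0,q3,q5,q9} on symbol 1: members go to different blocks, giving {q0,q9} and {q3,q5}.
No further refinement is possible. Final partition (5 blocks): {q4,q7} | {q0,q9} | {q2,q6} | {q1,q8} | {q3,q5}.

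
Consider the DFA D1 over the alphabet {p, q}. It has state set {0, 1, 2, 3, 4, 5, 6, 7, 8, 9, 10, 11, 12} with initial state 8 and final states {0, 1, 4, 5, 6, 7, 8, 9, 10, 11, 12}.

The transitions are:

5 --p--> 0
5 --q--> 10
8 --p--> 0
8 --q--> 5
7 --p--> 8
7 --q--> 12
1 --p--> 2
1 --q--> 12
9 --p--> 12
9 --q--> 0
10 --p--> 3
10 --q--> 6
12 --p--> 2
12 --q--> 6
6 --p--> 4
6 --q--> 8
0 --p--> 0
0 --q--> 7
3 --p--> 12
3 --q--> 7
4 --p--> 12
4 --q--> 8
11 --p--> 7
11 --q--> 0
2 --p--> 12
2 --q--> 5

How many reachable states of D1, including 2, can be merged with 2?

States {1,9,11} cannot be reached from the start state, so discard them.
Initial partition by acceptance: {0,4,5,6,7,8,10,12} | {2,3}.
Split {0,4,5,6,7,8,10,12} by δ(·,p) → {0,4,5,6,7,8} and {10,12}.
Split {0,4,5,6,7,8} by δ(·,p) → {0,5,6,7,8} and {4}.
Refine {0,5,6,7,8} on symbol p: members go to different blocks, giving {0,5,7,8} and {6}.
Split {0,5,7,8} by δ(·,q) → {0,8} and {5,7}.
The partition is now stable with 6 blocks: {0,8} | {2,3} | {10,12} | {4} | {6} | {5,7}.
The equivalence class containing 2 is {2,3}, of size 2.

2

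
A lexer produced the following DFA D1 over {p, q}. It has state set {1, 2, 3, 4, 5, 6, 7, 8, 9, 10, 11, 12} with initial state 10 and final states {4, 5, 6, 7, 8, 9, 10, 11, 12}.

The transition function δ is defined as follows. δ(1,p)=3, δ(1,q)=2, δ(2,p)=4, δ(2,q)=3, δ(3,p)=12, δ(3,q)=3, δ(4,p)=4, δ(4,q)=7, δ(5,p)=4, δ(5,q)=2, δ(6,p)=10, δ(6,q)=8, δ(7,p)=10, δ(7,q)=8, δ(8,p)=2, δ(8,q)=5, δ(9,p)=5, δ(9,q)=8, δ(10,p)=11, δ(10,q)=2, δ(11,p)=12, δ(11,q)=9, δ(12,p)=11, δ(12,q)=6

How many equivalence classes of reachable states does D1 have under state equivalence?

5

First remove the unreachable states {1}; 11 states remain.
Start with accepting vs non-accepting: {4,5,6,7,8,9,10,11,12} | {2,3}.
Refine {4,5,6,7,8,9,10,11,12} on symbol p: members go to different blocks, giving {4,5,6,7,9,10,11,12} and {8}.
On input q, block {4,5,6,7,9,10,11,12} splits into {4,11,12} and {6,7,9} and {5,10}.
No further refinement is possible. Final partition (5 blocks): {4,11,12} | {2,3} | {8} | {6,7,9} | {5,10}.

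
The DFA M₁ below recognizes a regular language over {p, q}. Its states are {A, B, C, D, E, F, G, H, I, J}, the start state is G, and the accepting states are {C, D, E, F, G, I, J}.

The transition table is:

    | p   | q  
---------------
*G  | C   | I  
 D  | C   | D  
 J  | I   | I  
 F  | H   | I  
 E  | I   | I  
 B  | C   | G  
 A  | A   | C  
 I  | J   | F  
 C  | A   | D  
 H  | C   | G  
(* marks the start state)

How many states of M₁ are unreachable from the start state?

2

Starting at G and following transitions, the reachable set is {A, C, D, F, G, H, I, J}. That leaves B, E unreachable — 2 in total.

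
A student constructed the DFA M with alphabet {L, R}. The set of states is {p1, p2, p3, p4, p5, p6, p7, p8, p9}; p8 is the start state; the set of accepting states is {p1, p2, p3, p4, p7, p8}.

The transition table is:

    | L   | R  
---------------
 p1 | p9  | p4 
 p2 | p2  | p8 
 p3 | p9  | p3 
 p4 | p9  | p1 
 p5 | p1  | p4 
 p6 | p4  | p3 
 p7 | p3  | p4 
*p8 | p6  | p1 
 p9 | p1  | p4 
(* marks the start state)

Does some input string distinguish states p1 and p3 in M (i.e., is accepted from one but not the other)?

Reachable states from the start: {p1,p3,p4,p6,p8,p9}. Unreachable: {p2,p5,p7} — drop them.
Start with accepting vs non-accepting: {p1,p3,p4,p8} | {p6,p9}.
Stable partition: {p1,p3,p4,p8} | {p6,p9} — 2 equivalence classes.
p1 and p3 lie in the same block of the stable partition, so they are equivalent — no string distinguishes them.

No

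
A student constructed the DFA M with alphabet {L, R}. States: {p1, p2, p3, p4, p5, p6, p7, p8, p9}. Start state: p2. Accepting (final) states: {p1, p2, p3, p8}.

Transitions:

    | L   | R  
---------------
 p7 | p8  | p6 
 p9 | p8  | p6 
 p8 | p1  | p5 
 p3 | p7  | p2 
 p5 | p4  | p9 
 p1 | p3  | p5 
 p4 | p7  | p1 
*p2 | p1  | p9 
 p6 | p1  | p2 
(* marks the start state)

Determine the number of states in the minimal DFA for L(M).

8

P0 = {p1,p2,p3,p8} | {p4,p5,p6,p7,p9}.
On input L, block {p1,p2,p3,p8} splits into {p1,p2,p8} and {p3}.
On input L, block {p1,p2,p8} splits into {p2,p8} and {p1}.
Split {p4,p5,p6,p7,p9} by δ(·,L) → {p4,p5} and {p7,p9} and {p6}.
Refine {p2,p8} on symbol R: members go to different blocks, giving {p2} and {p8}.
Split {p4,p5} by δ(·,L) → {p4} and {p5}.
Stable partition: {p2} | {p4} | {p3} | {p1} | {p7,p9} | {p6} | {p8} | {p5} — 8 equivalence classes.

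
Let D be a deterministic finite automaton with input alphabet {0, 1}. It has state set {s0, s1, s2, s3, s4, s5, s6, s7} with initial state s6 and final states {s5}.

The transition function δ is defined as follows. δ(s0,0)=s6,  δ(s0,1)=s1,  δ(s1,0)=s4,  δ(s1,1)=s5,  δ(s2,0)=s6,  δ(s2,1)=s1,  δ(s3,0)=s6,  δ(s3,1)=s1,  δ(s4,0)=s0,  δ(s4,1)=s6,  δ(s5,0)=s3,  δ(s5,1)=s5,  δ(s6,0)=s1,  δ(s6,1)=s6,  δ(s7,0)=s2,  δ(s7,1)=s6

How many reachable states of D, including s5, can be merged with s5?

States {s2,s7} cannot be reached from the start state, so discard them.
Start with accepting vs non-accepting: {s5} | {s0,s1,s3,s4,s6}.
Refine {s0,s1,s3,s4,s6} on symbol 1: members go to different blocks, giving {s0,s3,s4,s6} and {s1}.
Split {s0,s3,s4,s6} by δ(·,0) → {s0,s3,s4} and {s6}.
Split {s0,s3,s4} by δ(·,0) → {s0,s3} and {s4}.
Stable partition: {s5} | {s0,s3} | {s1} | {s6} | {s4} — 5 equivalence classes.
The equivalence class containing s5 is {s5}, of size 1.

1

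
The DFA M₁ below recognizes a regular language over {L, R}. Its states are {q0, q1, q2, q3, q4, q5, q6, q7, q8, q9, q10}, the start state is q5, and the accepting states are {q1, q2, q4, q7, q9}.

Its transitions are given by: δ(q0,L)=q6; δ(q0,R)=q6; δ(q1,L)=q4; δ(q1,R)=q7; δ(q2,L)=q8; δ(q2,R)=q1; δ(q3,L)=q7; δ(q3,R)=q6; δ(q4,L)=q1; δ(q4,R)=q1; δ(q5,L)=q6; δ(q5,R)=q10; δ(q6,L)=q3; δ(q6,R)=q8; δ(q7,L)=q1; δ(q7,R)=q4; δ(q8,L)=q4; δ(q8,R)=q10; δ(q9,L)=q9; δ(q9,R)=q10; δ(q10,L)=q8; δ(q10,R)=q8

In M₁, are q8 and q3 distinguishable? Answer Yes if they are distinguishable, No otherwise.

No

States {q0,q2,q9} cannot be reached from the start state, so discard them.
Initial partition by acceptance: {q1,q4,q7} | {q3,q5,q6,q8,q10}.
Refine {q3,q5,q6,q8,q10} on symbol L: members go to different blocks, giving {q5,q6,q10} and {q3,q8}.
Split {q5,q6,q10} by δ(·,L) → {q6,q10} and {q5}.
No further refinement is possible. Final partition (4 blocks): {q1,q4,q7} | {q6,q10} | {q3,q8} | {q5}.
q8 and q3 lie in the same block of the stable partition, so they are equivalent — no string distinguishes them.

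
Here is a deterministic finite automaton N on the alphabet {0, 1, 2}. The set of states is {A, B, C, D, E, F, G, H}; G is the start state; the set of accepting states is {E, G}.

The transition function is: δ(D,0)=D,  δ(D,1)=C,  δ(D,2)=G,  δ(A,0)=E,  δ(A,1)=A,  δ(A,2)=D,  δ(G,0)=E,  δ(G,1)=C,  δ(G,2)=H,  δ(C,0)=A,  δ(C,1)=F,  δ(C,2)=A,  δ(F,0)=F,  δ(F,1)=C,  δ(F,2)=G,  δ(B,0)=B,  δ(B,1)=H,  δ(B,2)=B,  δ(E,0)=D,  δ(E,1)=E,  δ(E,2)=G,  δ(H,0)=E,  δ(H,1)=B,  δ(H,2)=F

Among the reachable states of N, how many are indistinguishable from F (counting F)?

Start with accepting vs non-accepting: {E,G} | {A,B,C,D,F,H}.
On input 0, block {E,G} splits into {E} and {G}.
Refine {A,B,C,D,F,H} on symbol 0: members go to different blocks, giving {B,C,D,F} and {A,H}.
On input 0, block {B,C,D,F} splits into {B,D,F} and {C}.
On input 1, block {B,D,F} splits into {D,F} and {B}.
Split {A,H} by δ(·,1) → {A} and {H}.
The partition is now stable with 7 blocks: {E} | {D,F} | {G} | {A} | {C} | {B} | {H}.
State F belongs to the block {D,F}, which has 2 states.

2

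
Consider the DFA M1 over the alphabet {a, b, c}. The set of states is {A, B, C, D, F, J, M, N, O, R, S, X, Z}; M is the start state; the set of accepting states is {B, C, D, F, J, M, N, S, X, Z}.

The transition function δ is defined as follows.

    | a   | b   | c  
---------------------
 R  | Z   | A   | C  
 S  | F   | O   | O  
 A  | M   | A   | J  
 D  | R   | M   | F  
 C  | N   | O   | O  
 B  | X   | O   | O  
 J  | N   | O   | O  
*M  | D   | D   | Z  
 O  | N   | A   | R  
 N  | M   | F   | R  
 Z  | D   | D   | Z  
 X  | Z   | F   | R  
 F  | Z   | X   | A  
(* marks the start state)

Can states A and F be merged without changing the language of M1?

No

First remove the unreachable states {B,S}; 11 states remain.
P0 = {C,D,F,J,M,N,X,Z} | {A,O,R}.
Split {C,D,F,J,M,N,X,Z} by δ(·,a) → {C,F,J,M,N,X,Z} and {D}.
On input a, block {C,F,J,M,N,X,Z} splits into {C,F,J,N,X} and {M,Z}.
On input a, block {C,F,J,N,X} splits into {F,N,X} and {C,J}.
Refine {A,O,R} on symbol a: members go to different blocks, giving {A,R} and {O}.
No further refinement is possible. Final partition (6 blocks): {F,N,X} | {A,R} | {D} | {M,Z} | {C,J} | {O}.
A and F end up in different blocks, so they are distinguishable. For instance, the string 'ε' is accepted from only F.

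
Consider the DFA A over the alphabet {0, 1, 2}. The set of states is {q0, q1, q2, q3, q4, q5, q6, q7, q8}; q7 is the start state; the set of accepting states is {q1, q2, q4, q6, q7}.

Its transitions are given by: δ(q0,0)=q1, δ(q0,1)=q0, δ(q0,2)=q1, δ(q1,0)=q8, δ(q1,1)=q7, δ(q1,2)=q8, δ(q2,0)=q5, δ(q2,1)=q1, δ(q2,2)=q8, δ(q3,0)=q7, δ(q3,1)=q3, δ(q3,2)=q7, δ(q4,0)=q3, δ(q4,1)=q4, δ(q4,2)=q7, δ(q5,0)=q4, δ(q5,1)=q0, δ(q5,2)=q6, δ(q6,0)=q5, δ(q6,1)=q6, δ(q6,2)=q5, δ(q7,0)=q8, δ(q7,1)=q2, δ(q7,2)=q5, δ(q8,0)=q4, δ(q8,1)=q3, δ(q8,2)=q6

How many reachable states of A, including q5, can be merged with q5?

2

P0 = {q1,q2,q4,q6,q7} | {q0,q3,q5,q8}.
Refine {q1,q2,q4,q6,q7} on symbol 2: members go to different blocks, giving {q1,q2,q6,q7} and {q4}.
Split {q0,q3,q5,q8} by δ(·,0) → {q0,q3} and {q5,q8}.
The partition is now stable with 4 blocks: {q1,q2,q6,q7} | {q0,q3} | {q4} | {q5,q8}.
State q5 belongs to the block {q5,q8}, which has 2 states.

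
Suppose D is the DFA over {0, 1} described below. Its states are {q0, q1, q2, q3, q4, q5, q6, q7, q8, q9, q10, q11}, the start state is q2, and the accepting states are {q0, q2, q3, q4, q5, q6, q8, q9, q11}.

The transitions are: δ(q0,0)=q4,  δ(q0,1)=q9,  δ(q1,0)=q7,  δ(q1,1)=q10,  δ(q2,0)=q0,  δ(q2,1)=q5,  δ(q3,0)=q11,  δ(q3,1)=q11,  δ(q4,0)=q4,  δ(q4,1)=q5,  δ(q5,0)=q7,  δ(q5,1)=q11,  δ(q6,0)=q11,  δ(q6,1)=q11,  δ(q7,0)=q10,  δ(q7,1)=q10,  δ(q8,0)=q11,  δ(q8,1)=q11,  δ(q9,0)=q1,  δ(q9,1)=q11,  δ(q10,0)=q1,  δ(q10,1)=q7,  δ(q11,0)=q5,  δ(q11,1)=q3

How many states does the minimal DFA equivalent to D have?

5

First remove the unreachable states {q6,q8}; 10 states remain.
Start with accepting vs non-accepting: {q0,q2,q3,q4,q5,q9,q11} | {q1,q7,q10}.
Refine {q0,q2,q3,q4,q5,q9,q11} on symbol 0: members go to different blocks, giving {q0,q2,q3,q4,q11} and {q5,q9}.
On input 0, block {q0,q2,q3,q4,q11} splits into {q0,q2,q3,q4} and {q11}.
Split {q0,q2,q3,q4} by δ(·,0) → {q0,q2,q4} and {q3}.
The partition is now stable with 5 blocks: {q0,q2,q4} | {q1,q7,q10} | {q5,q9} | {q11} | {q3}.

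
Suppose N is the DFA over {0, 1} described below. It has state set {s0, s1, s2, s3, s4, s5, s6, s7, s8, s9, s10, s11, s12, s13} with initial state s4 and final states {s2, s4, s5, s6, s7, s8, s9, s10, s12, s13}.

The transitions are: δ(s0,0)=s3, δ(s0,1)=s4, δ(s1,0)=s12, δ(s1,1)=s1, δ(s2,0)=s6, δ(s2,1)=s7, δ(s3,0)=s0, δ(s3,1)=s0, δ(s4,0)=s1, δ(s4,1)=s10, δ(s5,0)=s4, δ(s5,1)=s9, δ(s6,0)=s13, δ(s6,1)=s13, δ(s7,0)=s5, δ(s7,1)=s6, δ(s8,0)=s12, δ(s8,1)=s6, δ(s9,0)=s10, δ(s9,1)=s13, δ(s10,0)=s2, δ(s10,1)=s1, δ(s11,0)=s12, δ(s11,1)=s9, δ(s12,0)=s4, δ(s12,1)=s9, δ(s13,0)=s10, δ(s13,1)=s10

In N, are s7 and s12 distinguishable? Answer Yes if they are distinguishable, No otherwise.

Reachable states from the start: {s1,s2,s4,s5,s6,s7,s9,s10,s12,s13}. Unreachable: {s0,s3,s8,s11} — drop them.
P0 = {s2,s4,s5,s6,s7,s9,s10,s12,s13} | {s1}.
Split {s2,s4,s5,s6,s7,s9,s10,s12,s13} by δ(·,0) → {s2,s5,s6,s7,s9,s10,s12,s13} and {s4}.
Refine {s2,s5,s6,s7,s9,s10,s12,s13} on symbol 0: members go to different blocks, giving {s2,s6,s7,s9,s10,s13} and {s5,s12}.
Refine {s2,s6,s7,s9,s10,s13} on symbol 0: members go to different blocks, giving {s2,s6,s9,s10,s13} and {s7}.
On input 1, block {s2,s6,s9,s10,s13} splits into {s6,s9,s13} and {s2} and {s10}.
Refine {s6,s9,s13} on symbol 0: members go to different blocks, giving {s9,s13} and {s6}.
Split {s9,s13} by δ(·,1) → {s9} and {s13}.
The partition is now stable with 9 blocks: {s9} | {s1} | {s4} | {s5,s12} | {s7} | {s2} | {s10} | {s6} | {s13}.
s7 and s12 end up in different blocks, so they are distinguishable. For instance, the string '00' is accepted from only s7.

Yes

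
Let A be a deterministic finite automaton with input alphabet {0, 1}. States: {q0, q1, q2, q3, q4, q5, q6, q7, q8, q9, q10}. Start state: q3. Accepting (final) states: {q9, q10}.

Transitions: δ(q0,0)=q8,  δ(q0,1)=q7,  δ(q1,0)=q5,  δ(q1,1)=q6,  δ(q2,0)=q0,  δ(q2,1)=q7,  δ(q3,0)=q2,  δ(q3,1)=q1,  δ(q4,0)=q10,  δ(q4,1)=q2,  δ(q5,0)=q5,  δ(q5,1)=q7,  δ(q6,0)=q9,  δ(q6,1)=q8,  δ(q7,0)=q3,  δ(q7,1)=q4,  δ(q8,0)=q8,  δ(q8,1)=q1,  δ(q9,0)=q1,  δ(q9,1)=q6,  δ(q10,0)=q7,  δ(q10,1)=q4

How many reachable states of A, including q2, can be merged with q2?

Start with accepting vs non-accepting: {q9,q10} | {q0,q1,q2,q3,q4,q5,q6,q7,q8}.
On input 0, block {q0,q1,q2,q3,q4,q5,q6,q7,q8} splits into {q0,q1,q2,q3,q5,q7,q8} and {q4,q6}.
Refine {q0,q1,q2,q3,q5,q7,q8} on symbol 1: members go to different blocks, giving {q0,q2,q3,q5,q8} and {q1,q7}.
No further refinement is possible. Final partition (4 blocks): {q9,q10} | {q0,q2,q3,q5,q8} | {q4,q6} | {q1,q7}.
The equivalence class containing q2 is {q0,q2,q3,q5,q8}, of size 5.

5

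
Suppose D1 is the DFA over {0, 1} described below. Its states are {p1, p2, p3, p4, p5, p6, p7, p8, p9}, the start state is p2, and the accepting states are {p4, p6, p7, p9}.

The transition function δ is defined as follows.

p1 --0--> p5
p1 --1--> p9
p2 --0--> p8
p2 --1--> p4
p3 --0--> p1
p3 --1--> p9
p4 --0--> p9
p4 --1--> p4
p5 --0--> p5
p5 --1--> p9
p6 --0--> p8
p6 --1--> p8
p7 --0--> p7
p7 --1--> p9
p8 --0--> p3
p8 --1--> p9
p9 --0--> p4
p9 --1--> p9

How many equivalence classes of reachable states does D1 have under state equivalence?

2

Reachable states from the start: {p1,p2,p3,p4,p5,p8,p9}. Unreachable: {p6,p7} — drop them.
Start with accepting vs non-accepting: {p4,p9} | {p1,p2,p3,p5,p8}.
No further refinement is possible. Final partition (2 blocks): {p4,p9} | {p1,p2,p3,p5,p8}.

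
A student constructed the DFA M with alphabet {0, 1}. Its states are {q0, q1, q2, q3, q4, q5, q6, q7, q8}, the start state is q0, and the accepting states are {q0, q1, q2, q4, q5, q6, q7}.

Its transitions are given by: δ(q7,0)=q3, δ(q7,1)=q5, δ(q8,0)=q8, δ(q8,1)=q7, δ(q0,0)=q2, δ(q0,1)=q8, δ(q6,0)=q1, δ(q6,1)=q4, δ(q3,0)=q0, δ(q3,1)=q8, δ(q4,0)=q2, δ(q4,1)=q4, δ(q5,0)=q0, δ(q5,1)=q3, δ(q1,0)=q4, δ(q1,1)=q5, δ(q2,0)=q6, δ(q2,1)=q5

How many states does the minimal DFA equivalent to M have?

Every state is reachable, so we keep all 9.
P0 = {q0,q1,q2,q4,q5,q6,q7} | {q3,q8}.
Refine {q0,q1,q2,q4,q5,q6,q7} on symbol 0: members go to different blocks, giving {q0,q1,q2,q4,q5,q6} and {q7}.
Split {q0,q1,q2,q4,q5,q6} by δ(·,1) → {q1,q2,q4,q6} and {q0,q5}.
Split {q1,q2,q4,q6} by δ(·,1) → {q1,q2} and {q4,q6}.
On input 0, block {q3,q8} splits into {q3} and {q8}.
Refine {q0,q5} on symbol 0: members go to different blocks, giving {q0} and {q5}.
No further refinement is possible. Final partition (7 blocks): {q1,q2} | {q3} | {q7} | {q0} | {q4,q6} | {q8} | {q5}.

7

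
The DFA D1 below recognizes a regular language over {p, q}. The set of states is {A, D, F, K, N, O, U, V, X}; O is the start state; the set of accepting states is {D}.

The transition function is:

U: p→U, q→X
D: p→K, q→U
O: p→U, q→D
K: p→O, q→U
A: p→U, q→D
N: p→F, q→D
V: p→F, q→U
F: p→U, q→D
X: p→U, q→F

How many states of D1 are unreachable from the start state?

3

No path from O leads to A, N, V; the other 6 states are all reachable.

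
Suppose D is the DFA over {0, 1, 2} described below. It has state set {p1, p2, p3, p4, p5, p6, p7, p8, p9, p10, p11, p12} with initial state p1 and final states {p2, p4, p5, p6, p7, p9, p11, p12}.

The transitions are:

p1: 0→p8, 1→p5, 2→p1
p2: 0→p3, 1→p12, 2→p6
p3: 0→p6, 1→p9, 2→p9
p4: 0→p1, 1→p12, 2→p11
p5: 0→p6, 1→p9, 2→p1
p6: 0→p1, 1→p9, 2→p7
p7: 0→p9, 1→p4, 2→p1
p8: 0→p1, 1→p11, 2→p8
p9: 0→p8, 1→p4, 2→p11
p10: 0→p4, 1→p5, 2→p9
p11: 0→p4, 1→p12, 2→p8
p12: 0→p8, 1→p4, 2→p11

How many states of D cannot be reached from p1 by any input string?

3

No path from p1 leads to p2, p3, p10; the other 9 states are all reachable.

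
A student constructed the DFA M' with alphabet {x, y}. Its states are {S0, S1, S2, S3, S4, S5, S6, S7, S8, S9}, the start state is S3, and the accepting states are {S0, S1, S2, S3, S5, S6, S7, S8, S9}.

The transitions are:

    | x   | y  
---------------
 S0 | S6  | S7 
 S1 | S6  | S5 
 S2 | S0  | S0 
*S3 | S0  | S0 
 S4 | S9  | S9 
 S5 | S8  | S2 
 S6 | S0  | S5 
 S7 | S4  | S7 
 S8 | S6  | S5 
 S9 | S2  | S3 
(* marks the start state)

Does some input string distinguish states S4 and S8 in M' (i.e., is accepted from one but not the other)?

Yes

Reachable states from the start: {S0,S2,S3,S4,S5,S6,S7,S8,S9}. Unreachable: {S1} — drop them.
Initial partition by acceptance: {S0,S2,S3,S5,S6,S7,S8,S9} | {S4}.
Split {S0,S2,S3,S5,S6,S7,S8,S9} by δ(·,x) → {S0,S2,S3,S5,S6,S8,S9} and {S7}.
Refine {S0,S2,S3,S5,S6,S8,S9} on symbol y: members go to different blocks, giving {S2,S3,S5,S6,S8,S9} and {S0}.
On input x, block {S2,S3,S5,S6,S8,S9} splits into {S2,S3,S6} and {S5,S8,S9}.
On input y, block {S2,S3,S6} splits into {S2,S3} and {S6}.
On input x, block {S5,S8,S9} splits into {S5} and {S8} and {S9}.
No further refinement is possible. Final partition (8 blocks): {S2,S3} | {S4} | {S7} | {S0} | {S5} | {S6} | {S8} | {S9}.
S4 and S8 end up in different blocks, so they are distinguishable. For instance, the string 'ε' is accepted from only S8.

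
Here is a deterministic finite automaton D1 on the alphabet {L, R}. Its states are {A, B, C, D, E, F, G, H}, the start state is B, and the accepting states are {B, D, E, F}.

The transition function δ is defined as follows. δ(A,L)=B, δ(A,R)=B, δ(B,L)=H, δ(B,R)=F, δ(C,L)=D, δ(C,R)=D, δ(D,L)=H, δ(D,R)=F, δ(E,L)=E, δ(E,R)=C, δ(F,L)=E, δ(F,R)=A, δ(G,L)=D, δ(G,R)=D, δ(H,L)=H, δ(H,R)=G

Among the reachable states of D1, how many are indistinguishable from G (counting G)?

All states are reachable from the start state.
P0 = {B,D,E,F} | {A,C,G,H}.
Refine {B,D,E,F} on symbol L: members go to different blocks, giving {B,D} and {E,F}.
On input L, block {A,C,G,H} splits into {A,C,G} and {H}.
Stable partition: {B,D} | {A,C,G} | {E,F} | {H} — 4 equivalence classes.
The equivalence class containing G is {A,C,G}, of size 3.

3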